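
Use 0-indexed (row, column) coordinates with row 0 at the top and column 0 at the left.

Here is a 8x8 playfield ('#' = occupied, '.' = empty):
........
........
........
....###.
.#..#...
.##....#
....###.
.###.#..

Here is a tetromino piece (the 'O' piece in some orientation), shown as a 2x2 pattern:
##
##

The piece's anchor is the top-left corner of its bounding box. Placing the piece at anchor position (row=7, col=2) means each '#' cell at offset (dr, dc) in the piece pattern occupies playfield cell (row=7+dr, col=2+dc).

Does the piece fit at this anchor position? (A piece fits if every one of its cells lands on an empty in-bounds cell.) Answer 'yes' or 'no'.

Check each piece cell at anchor (7, 2):
  offset (0,0) -> (7,2): occupied ('#') -> FAIL
  offset (0,1) -> (7,3): occupied ('#') -> FAIL
  offset (1,0) -> (8,2): out of bounds -> FAIL
  offset (1,1) -> (8,3): out of bounds -> FAIL
All cells valid: no

Answer: no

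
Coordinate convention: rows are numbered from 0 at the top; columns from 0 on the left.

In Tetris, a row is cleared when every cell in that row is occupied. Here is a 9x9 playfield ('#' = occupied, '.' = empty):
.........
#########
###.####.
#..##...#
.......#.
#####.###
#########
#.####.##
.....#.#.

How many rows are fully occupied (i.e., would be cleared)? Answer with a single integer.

Answer: 2

Derivation:
Check each row:
  row 0: 9 empty cells -> not full
  row 1: 0 empty cells -> FULL (clear)
  row 2: 2 empty cells -> not full
  row 3: 5 empty cells -> not full
  row 4: 8 empty cells -> not full
  row 5: 1 empty cell -> not full
  row 6: 0 empty cells -> FULL (clear)
  row 7: 2 empty cells -> not full
  row 8: 7 empty cells -> not full
Total rows cleared: 2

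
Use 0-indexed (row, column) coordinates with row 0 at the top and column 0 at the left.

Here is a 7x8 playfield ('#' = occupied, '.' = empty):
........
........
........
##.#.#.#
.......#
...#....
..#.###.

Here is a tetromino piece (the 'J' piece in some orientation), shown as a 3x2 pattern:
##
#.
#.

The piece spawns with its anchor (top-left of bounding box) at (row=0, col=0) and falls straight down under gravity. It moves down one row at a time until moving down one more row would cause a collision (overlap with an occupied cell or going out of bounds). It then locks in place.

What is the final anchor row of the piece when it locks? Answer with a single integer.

Spawn at (row=0, col=0). Try each row:
  row 0: fits
  row 1: blocked -> lock at row 0

Answer: 0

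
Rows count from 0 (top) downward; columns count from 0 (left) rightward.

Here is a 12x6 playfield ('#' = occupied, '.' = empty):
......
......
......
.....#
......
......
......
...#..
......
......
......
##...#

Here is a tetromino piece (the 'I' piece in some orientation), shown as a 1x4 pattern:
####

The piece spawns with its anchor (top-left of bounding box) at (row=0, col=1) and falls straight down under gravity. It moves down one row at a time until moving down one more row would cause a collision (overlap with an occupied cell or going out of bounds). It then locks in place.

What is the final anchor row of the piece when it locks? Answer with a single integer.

Spawn at (row=0, col=1). Try each row:
  row 0: fits
  row 1: fits
  row 2: fits
  row 3: fits
  row 4: fits
  row 5: fits
  row 6: fits
  row 7: blocked -> lock at row 6

Answer: 6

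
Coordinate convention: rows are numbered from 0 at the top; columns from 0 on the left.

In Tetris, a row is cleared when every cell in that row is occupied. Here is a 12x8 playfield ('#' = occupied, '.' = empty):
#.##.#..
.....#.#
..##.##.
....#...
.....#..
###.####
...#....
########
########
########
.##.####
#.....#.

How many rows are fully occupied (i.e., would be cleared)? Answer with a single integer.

Answer: 3

Derivation:
Check each row:
  row 0: 4 empty cells -> not full
  row 1: 6 empty cells -> not full
  row 2: 4 empty cells -> not full
  row 3: 7 empty cells -> not full
  row 4: 7 empty cells -> not full
  row 5: 1 empty cell -> not full
  row 6: 7 empty cells -> not full
  row 7: 0 empty cells -> FULL (clear)
  row 8: 0 empty cells -> FULL (clear)
  row 9: 0 empty cells -> FULL (clear)
  row 10: 2 empty cells -> not full
  row 11: 6 empty cells -> not full
Total rows cleared: 3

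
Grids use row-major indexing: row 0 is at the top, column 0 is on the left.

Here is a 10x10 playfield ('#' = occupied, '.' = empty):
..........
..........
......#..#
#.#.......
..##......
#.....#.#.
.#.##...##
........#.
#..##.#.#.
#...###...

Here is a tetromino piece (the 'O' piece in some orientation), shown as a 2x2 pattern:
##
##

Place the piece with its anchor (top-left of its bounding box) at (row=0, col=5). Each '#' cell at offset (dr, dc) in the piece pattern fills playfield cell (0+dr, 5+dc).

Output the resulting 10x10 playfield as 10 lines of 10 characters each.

Fill (0+0,5+0) = (0,5)
Fill (0+0,5+1) = (0,6)
Fill (0+1,5+0) = (1,5)
Fill (0+1,5+1) = (1,6)

Answer: .....##...
.....##...
......#..#
#.#.......
..##......
#.....#.#.
.#.##...##
........#.
#..##.#.#.
#...###...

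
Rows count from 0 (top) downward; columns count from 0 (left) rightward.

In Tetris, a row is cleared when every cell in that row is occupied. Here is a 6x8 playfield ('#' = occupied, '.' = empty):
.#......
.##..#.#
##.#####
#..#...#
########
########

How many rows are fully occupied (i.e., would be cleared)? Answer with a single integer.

Check each row:
  row 0: 7 empty cells -> not full
  row 1: 4 empty cells -> not full
  row 2: 1 empty cell -> not full
  row 3: 5 empty cells -> not full
  row 4: 0 empty cells -> FULL (clear)
  row 5: 0 empty cells -> FULL (clear)
Total rows cleared: 2

Answer: 2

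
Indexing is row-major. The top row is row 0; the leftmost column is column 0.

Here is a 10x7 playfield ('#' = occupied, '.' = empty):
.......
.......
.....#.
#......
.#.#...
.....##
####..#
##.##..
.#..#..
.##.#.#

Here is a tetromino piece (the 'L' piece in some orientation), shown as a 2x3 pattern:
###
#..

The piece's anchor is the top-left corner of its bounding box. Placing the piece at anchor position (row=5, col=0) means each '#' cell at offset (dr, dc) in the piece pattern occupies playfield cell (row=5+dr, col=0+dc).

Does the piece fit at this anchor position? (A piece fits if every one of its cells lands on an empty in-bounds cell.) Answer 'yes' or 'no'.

Answer: no

Derivation:
Check each piece cell at anchor (5, 0):
  offset (0,0) -> (5,0): empty -> OK
  offset (0,1) -> (5,1): empty -> OK
  offset (0,2) -> (5,2): empty -> OK
  offset (1,0) -> (6,0): occupied ('#') -> FAIL
All cells valid: no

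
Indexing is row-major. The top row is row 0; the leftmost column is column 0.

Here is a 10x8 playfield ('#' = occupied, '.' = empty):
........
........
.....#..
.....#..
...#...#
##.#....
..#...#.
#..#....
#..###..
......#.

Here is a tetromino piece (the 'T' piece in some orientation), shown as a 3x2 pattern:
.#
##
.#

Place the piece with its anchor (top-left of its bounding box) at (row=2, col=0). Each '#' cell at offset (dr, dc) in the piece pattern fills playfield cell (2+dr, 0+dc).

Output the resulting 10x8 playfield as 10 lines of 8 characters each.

Fill (2+0,0+1) = (2,1)
Fill (2+1,0+0) = (3,0)
Fill (2+1,0+1) = (3,1)
Fill (2+2,0+1) = (4,1)

Answer: ........
........
.#...#..
##...#..
.#.#...#
##.#....
..#...#.
#..#....
#..###..
......#.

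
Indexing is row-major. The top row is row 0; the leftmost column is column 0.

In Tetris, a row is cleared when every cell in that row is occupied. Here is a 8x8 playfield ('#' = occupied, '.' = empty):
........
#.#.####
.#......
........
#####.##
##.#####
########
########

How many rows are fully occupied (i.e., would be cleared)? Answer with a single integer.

Check each row:
  row 0: 8 empty cells -> not full
  row 1: 2 empty cells -> not full
  row 2: 7 empty cells -> not full
  row 3: 8 empty cells -> not full
  row 4: 1 empty cell -> not full
  row 5: 1 empty cell -> not full
  row 6: 0 empty cells -> FULL (clear)
  row 7: 0 empty cells -> FULL (clear)
Total rows cleared: 2

Answer: 2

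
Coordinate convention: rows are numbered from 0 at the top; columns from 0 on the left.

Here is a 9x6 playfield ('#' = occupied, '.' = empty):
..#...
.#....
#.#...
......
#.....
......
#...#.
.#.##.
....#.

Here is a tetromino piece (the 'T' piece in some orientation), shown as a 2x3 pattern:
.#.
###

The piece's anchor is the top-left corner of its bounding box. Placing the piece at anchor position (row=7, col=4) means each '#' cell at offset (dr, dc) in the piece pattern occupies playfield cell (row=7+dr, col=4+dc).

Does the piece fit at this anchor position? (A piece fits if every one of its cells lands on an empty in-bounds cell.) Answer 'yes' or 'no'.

Answer: no

Derivation:
Check each piece cell at anchor (7, 4):
  offset (0,1) -> (7,5): empty -> OK
  offset (1,0) -> (8,4): occupied ('#') -> FAIL
  offset (1,1) -> (8,5): empty -> OK
  offset (1,2) -> (8,6): out of bounds -> FAIL
All cells valid: no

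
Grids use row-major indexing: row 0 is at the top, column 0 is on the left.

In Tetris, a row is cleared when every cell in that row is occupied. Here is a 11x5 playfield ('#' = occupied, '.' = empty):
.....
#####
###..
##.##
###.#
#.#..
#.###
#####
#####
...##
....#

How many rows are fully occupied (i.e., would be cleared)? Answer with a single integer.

Check each row:
  row 0: 5 empty cells -> not full
  row 1: 0 empty cells -> FULL (clear)
  row 2: 2 empty cells -> not full
  row 3: 1 empty cell -> not full
  row 4: 1 empty cell -> not full
  row 5: 3 empty cells -> not full
  row 6: 1 empty cell -> not full
  row 7: 0 empty cells -> FULL (clear)
  row 8: 0 empty cells -> FULL (clear)
  row 9: 3 empty cells -> not full
  row 10: 4 empty cells -> not full
Total rows cleared: 3

Answer: 3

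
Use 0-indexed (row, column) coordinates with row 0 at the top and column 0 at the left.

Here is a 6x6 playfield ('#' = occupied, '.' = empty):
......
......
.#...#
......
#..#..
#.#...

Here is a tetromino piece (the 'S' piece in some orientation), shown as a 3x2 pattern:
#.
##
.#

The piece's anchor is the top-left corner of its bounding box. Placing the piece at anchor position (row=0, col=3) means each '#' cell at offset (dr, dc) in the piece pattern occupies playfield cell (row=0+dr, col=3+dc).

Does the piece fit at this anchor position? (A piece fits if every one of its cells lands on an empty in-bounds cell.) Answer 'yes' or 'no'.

Answer: yes

Derivation:
Check each piece cell at anchor (0, 3):
  offset (0,0) -> (0,3): empty -> OK
  offset (1,0) -> (1,3): empty -> OK
  offset (1,1) -> (1,4): empty -> OK
  offset (2,1) -> (2,4): empty -> OK
All cells valid: yes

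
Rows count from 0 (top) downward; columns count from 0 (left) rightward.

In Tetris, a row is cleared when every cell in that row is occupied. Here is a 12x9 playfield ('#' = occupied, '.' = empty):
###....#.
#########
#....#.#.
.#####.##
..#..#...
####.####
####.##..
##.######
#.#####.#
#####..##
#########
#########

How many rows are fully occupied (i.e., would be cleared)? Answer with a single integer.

Check each row:
  row 0: 5 empty cells -> not full
  row 1: 0 empty cells -> FULL (clear)
  row 2: 6 empty cells -> not full
  row 3: 2 empty cells -> not full
  row 4: 7 empty cells -> not full
  row 5: 1 empty cell -> not full
  row 6: 3 empty cells -> not full
  row 7: 1 empty cell -> not full
  row 8: 2 empty cells -> not full
  row 9: 2 empty cells -> not full
  row 10: 0 empty cells -> FULL (clear)
  row 11: 0 empty cells -> FULL (clear)
Total rows cleared: 3

Answer: 3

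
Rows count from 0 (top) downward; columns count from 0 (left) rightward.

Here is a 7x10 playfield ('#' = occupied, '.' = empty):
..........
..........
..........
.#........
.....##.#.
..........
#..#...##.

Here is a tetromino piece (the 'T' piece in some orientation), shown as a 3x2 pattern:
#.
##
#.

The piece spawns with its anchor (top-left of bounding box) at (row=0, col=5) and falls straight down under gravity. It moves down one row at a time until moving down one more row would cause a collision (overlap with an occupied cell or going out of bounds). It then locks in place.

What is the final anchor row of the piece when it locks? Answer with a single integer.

Spawn at (row=0, col=5). Try each row:
  row 0: fits
  row 1: fits
  row 2: blocked -> lock at row 1

Answer: 1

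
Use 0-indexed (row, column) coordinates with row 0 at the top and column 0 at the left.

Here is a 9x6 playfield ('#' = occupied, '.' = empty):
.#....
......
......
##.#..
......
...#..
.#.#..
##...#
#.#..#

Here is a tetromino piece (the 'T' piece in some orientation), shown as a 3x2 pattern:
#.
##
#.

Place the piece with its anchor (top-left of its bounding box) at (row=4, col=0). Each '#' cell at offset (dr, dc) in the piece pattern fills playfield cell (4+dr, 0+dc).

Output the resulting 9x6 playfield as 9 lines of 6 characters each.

Answer: .#....
......
......
##.#..
#.....
##.#..
##.#..
##...#
#.#..#

Derivation:
Fill (4+0,0+0) = (4,0)
Fill (4+1,0+0) = (5,0)
Fill (4+1,0+1) = (5,1)
Fill (4+2,0+0) = (6,0)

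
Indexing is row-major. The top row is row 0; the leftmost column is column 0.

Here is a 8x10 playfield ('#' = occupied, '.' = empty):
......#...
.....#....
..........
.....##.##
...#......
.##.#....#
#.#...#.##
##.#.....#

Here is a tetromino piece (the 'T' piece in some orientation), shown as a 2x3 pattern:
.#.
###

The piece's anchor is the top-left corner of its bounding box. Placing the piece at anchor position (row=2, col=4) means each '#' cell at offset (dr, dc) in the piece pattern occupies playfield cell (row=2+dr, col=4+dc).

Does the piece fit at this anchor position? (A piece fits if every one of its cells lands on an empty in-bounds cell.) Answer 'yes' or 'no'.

Check each piece cell at anchor (2, 4):
  offset (0,1) -> (2,5): empty -> OK
  offset (1,0) -> (3,4): empty -> OK
  offset (1,1) -> (3,5): occupied ('#') -> FAIL
  offset (1,2) -> (3,6): occupied ('#') -> FAIL
All cells valid: no

Answer: no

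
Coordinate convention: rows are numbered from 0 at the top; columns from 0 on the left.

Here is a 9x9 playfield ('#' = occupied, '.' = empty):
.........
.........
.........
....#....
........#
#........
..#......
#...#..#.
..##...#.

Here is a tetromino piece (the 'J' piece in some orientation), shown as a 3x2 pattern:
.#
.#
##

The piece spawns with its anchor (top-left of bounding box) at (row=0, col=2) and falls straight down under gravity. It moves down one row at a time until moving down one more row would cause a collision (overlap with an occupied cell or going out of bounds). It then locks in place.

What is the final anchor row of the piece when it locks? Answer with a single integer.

Answer: 3

Derivation:
Spawn at (row=0, col=2). Try each row:
  row 0: fits
  row 1: fits
  row 2: fits
  row 3: fits
  row 4: blocked -> lock at row 3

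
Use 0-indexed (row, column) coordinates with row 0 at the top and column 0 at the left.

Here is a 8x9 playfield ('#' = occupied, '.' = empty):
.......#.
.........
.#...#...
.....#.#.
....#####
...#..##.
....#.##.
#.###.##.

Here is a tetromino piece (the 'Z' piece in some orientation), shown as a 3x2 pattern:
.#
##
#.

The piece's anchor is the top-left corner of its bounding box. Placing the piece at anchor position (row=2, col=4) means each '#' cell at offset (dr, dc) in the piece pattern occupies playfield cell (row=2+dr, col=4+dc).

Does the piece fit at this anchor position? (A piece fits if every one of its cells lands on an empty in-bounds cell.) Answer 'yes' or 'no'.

Check each piece cell at anchor (2, 4):
  offset (0,1) -> (2,5): occupied ('#') -> FAIL
  offset (1,0) -> (3,4): empty -> OK
  offset (1,1) -> (3,5): occupied ('#') -> FAIL
  offset (2,0) -> (4,4): occupied ('#') -> FAIL
All cells valid: no

Answer: no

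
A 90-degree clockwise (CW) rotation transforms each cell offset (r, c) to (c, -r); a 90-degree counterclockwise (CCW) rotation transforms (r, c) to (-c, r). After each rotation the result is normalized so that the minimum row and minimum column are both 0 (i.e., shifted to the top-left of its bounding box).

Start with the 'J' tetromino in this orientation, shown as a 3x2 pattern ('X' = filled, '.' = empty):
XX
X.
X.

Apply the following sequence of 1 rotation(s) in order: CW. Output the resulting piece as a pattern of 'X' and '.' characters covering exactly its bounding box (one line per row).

Start:
XX
X.
X.
After rotation 1 (CW):
XXX
..X

Answer: XXX
..X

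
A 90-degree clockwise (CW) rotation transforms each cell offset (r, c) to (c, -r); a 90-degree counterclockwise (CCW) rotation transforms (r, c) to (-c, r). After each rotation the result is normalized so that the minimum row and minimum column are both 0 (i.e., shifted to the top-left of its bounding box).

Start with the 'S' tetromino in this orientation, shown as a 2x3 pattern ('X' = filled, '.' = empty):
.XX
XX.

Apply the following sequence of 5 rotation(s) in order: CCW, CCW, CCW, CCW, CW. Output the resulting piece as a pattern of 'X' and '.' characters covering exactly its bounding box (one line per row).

Answer: X.
XX
.X

Derivation:
Start:
.XX
XX.
After rotation 1 (CCW):
X.
XX
.X
After rotation 2 (CCW):
.XX
XX.
After rotation 3 (CCW):
X.
XX
.X
After rotation 4 (CCW):
.XX
XX.
After rotation 5 (CW):
X.
XX
.X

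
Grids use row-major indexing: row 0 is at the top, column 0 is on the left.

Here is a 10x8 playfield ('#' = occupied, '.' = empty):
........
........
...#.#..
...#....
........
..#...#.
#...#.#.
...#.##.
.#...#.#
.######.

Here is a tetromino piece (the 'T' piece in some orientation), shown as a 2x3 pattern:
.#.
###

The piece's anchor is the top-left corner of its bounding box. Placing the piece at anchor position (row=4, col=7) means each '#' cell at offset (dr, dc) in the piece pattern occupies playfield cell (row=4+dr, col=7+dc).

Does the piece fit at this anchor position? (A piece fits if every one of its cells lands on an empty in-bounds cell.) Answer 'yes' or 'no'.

Answer: no

Derivation:
Check each piece cell at anchor (4, 7):
  offset (0,1) -> (4,8): out of bounds -> FAIL
  offset (1,0) -> (5,7): empty -> OK
  offset (1,1) -> (5,8): out of bounds -> FAIL
  offset (1,2) -> (5,9): out of bounds -> FAIL
All cells valid: no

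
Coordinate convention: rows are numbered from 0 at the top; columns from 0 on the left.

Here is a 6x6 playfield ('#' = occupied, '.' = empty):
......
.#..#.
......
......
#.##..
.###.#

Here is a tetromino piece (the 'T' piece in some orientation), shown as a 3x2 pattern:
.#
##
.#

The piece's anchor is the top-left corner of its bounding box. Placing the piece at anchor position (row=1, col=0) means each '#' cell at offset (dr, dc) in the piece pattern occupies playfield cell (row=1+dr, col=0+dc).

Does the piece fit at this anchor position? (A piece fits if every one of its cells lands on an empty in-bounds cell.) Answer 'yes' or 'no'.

Answer: no

Derivation:
Check each piece cell at anchor (1, 0):
  offset (0,1) -> (1,1): occupied ('#') -> FAIL
  offset (1,0) -> (2,0): empty -> OK
  offset (1,1) -> (2,1): empty -> OK
  offset (2,1) -> (3,1): empty -> OK
All cells valid: no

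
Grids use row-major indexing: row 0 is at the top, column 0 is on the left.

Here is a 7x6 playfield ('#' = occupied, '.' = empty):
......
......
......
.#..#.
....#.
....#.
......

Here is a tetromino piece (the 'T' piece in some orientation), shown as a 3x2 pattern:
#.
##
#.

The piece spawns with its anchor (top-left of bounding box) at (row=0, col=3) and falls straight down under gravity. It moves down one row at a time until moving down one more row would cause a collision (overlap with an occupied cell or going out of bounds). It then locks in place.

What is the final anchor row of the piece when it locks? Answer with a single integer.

Answer: 1

Derivation:
Spawn at (row=0, col=3). Try each row:
  row 0: fits
  row 1: fits
  row 2: blocked -> lock at row 1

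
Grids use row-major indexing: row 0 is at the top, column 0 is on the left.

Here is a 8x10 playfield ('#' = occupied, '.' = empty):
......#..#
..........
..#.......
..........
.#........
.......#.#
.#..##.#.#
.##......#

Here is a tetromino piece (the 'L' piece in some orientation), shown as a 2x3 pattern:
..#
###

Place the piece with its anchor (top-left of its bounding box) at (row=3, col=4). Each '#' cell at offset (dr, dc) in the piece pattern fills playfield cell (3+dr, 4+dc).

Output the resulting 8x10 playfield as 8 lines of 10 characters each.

Fill (3+0,4+2) = (3,6)
Fill (3+1,4+0) = (4,4)
Fill (3+1,4+1) = (4,5)
Fill (3+1,4+2) = (4,6)

Answer: ......#..#
..........
..#.......
......#...
.#..###...
.......#.#
.#..##.#.#
.##......#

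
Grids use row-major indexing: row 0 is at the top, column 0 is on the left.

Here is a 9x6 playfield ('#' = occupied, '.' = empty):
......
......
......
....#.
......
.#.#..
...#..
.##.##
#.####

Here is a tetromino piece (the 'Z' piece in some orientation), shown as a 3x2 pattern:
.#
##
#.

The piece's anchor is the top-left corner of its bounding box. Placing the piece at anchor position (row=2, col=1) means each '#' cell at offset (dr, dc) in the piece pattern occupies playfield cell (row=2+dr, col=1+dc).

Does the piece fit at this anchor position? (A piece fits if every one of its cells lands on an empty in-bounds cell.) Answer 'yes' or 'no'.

Check each piece cell at anchor (2, 1):
  offset (0,1) -> (2,2): empty -> OK
  offset (1,0) -> (3,1): empty -> OK
  offset (1,1) -> (3,2): empty -> OK
  offset (2,0) -> (4,1): empty -> OK
All cells valid: yes

Answer: yes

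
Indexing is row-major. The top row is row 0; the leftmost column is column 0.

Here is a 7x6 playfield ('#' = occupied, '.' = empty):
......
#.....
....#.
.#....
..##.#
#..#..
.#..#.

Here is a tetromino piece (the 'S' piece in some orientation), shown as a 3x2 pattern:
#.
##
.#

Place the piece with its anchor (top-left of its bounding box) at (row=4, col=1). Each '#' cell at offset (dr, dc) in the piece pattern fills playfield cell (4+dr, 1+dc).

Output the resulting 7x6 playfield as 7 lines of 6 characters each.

Fill (4+0,1+0) = (4,1)
Fill (4+1,1+0) = (5,1)
Fill (4+1,1+1) = (5,2)
Fill (4+2,1+1) = (6,2)

Answer: ......
#.....
....#.
.#....
.###.#
####..
.##.#.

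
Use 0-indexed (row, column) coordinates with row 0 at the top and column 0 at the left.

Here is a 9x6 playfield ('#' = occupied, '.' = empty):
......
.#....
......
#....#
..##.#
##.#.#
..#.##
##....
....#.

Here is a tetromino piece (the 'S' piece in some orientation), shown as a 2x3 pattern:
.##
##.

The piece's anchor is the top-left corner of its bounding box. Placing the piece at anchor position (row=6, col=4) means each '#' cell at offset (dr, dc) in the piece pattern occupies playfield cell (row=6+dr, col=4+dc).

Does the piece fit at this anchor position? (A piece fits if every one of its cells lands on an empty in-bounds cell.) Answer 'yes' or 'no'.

Check each piece cell at anchor (6, 4):
  offset (0,1) -> (6,5): occupied ('#') -> FAIL
  offset (0,2) -> (6,6): out of bounds -> FAIL
  offset (1,0) -> (7,4): empty -> OK
  offset (1,1) -> (7,5): empty -> OK
All cells valid: no

Answer: no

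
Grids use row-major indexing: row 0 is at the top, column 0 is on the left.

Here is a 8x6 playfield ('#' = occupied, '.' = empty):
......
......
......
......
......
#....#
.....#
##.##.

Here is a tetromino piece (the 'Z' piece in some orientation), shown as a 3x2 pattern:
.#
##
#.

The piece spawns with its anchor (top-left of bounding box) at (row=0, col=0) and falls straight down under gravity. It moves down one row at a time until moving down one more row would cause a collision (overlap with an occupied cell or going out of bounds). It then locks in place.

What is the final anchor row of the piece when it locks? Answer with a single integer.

Answer: 2

Derivation:
Spawn at (row=0, col=0). Try each row:
  row 0: fits
  row 1: fits
  row 2: fits
  row 3: blocked -> lock at row 2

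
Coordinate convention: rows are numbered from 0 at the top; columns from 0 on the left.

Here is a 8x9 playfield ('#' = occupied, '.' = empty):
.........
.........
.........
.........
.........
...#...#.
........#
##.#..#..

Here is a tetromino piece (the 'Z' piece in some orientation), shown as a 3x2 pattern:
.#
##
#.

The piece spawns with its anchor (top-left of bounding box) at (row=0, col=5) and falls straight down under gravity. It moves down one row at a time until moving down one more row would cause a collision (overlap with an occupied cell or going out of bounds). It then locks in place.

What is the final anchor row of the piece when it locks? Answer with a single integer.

Spawn at (row=0, col=5). Try each row:
  row 0: fits
  row 1: fits
  row 2: fits
  row 3: fits
  row 4: fits
  row 5: fits
  row 6: blocked -> lock at row 5

Answer: 5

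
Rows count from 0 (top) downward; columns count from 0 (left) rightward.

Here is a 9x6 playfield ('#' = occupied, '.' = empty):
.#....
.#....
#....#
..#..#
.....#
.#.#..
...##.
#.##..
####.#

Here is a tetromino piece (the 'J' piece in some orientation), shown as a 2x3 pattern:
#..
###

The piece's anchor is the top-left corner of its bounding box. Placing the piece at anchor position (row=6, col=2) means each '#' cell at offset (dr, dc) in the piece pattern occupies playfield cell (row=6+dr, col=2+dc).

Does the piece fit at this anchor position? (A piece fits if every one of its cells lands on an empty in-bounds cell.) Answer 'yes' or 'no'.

Check each piece cell at anchor (6, 2):
  offset (0,0) -> (6,2): empty -> OK
  offset (1,0) -> (7,2): occupied ('#') -> FAIL
  offset (1,1) -> (7,3): occupied ('#') -> FAIL
  offset (1,2) -> (7,4): empty -> OK
All cells valid: no

Answer: no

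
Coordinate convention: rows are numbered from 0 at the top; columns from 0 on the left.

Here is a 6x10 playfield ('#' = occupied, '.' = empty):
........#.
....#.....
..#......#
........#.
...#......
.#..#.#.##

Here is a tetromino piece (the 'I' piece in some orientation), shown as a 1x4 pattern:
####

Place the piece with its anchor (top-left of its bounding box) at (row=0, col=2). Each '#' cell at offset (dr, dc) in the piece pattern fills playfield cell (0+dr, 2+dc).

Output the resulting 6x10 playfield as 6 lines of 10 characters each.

Answer: ..####..#.
....#.....
..#......#
........#.
...#......
.#..#.#.##

Derivation:
Fill (0+0,2+0) = (0,2)
Fill (0+0,2+1) = (0,3)
Fill (0+0,2+2) = (0,4)
Fill (0+0,2+3) = (0,5)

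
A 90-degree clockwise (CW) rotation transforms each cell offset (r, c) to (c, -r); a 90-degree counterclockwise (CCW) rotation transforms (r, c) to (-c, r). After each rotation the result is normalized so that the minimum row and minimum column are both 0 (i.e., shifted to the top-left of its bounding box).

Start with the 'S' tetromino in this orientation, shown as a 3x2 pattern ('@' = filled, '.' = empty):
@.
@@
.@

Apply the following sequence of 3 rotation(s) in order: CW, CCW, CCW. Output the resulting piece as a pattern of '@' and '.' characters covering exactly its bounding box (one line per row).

Start:
@.
@@
.@
After rotation 1 (CW):
.@@
@@.
After rotation 2 (CCW):
@.
@@
.@
After rotation 3 (CCW):
.@@
@@.

Answer: .@@
@@.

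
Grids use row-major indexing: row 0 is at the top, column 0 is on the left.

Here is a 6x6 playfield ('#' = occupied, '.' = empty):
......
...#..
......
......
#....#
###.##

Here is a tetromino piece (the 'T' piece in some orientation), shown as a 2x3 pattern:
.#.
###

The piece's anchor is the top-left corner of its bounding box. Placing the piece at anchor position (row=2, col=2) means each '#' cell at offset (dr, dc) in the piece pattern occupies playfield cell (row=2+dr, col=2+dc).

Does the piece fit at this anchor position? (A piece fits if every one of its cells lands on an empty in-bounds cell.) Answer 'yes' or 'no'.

Answer: yes

Derivation:
Check each piece cell at anchor (2, 2):
  offset (0,1) -> (2,3): empty -> OK
  offset (1,0) -> (3,2): empty -> OK
  offset (1,1) -> (3,3): empty -> OK
  offset (1,2) -> (3,4): empty -> OK
All cells valid: yes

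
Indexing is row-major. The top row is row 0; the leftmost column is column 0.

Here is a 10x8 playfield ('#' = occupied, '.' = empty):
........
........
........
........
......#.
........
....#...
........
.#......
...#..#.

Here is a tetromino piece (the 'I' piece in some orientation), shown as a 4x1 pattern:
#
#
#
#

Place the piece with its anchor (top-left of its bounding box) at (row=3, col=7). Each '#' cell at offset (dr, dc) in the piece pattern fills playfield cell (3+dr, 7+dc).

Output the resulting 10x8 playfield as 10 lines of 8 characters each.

Fill (3+0,7+0) = (3,7)
Fill (3+1,7+0) = (4,7)
Fill (3+2,7+0) = (5,7)
Fill (3+3,7+0) = (6,7)

Answer: ........
........
........
.......#
......##
.......#
....#..#
........
.#......
...#..#.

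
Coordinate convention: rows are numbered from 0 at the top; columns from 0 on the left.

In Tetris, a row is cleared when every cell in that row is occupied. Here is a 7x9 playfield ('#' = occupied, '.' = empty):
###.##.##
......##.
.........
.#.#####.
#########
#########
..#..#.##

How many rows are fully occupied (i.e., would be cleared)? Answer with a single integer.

Answer: 2

Derivation:
Check each row:
  row 0: 2 empty cells -> not full
  row 1: 7 empty cells -> not full
  row 2: 9 empty cells -> not full
  row 3: 3 empty cells -> not full
  row 4: 0 empty cells -> FULL (clear)
  row 5: 0 empty cells -> FULL (clear)
  row 6: 5 empty cells -> not full
Total rows cleared: 2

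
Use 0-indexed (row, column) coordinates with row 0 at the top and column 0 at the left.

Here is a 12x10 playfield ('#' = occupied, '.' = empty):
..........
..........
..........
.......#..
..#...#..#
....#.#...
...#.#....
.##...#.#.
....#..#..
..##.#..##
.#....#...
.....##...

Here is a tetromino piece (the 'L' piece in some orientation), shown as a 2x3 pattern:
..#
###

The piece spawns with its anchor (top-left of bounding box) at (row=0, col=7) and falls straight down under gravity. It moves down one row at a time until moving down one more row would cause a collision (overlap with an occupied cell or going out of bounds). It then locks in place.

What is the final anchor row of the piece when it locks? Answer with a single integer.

Answer: 1

Derivation:
Spawn at (row=0, col=7). Try each row:
  row 0: fits
  row 1: fits
  row 2: blocked -> lock at row 1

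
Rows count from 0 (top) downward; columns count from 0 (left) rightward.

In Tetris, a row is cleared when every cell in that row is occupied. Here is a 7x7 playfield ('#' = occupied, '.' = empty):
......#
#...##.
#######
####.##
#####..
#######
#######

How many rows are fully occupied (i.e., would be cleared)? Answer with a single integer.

Check each row:
  row 0: 6 empty cells -> not full
  row 1: 4 empty cells -> not full
  row 2: 0 empty cells -> FULL (clear)
  row 3: 1 empty cell -> not full
  row 4: 2 empty cells -> not full
  row 5: 0 empty cells -> FULL (clear)
  row 6: 0 empty cells -> FULL (clear)
Total rows cleared: 3

Answer: 3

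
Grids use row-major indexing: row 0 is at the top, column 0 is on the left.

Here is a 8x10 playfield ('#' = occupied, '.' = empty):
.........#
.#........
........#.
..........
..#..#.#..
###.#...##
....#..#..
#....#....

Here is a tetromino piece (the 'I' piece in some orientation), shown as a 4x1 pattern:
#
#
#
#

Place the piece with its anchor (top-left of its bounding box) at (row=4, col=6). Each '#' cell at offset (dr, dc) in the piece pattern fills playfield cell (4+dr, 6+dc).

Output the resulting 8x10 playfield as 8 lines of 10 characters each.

Fill (4+0,6+0) = (4,6)
Fill (4+1,6+0) = (5,6)
Fill (4+2,6+0) = (6,6)
Fill (4+3,6+0) = (7,6)

Answer: .........#
.#........
........#.
..........
..#..###..
###.#.#.##
....#.##..
#....##...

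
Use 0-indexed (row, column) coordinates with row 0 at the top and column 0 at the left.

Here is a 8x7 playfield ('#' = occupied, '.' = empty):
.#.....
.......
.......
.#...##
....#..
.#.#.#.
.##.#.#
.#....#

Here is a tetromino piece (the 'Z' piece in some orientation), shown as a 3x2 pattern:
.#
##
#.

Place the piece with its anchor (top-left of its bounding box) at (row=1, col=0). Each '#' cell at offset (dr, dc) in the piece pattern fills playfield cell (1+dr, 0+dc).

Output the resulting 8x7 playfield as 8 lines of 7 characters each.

Answer: .#.....
.#.....
##.....
##...##
....#..
.#.#.#.
.##.#.#
.#....#

Derivation:
Fill (1+0,0+1) = (1,1)
Fill (1+1,0+0) = (2,0)
Fill (1+1,0+1) = (2,1)
Fill (1+2,0+0) = (3,0)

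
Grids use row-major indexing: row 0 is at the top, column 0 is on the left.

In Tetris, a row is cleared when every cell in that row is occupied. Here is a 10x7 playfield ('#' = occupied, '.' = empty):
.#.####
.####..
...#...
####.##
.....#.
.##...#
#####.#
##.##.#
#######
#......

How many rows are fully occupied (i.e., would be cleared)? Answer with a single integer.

Answer: 1

Derivation:
Check each row:
  row 0: 2 empty cells -> not full
  row 1: 3 empty cells -> not full
  row 2: 6 empty cells -> not full
  row 3: 1 empty cell -> not full
  row 4: 6 empty cells -> not full
  row 5: 4 empty cells -> not full
  row 6: 1 empty cell -> not full
  row 7: 2 empty cells -> not full
  row 8: 0 empty cells -> FULL (clear)
  row 9: 6 empty cells -> not full
Total rows cleared: 1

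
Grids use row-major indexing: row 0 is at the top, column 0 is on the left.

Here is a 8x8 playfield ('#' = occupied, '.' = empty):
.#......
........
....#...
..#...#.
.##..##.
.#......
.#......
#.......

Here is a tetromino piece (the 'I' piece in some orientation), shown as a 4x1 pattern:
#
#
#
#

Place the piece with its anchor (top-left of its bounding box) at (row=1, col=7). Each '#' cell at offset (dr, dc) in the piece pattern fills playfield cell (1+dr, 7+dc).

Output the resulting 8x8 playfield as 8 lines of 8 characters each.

Answer: .#......
.......#
....#..#
..#...##
.##..###
.#......
.#......
#.......

Derivation:
Fill (1+0,7+0) = (1,7)
Fill (1+1,7+0) = (2,7)
Fill (1+2,7+0) = (3,7)
Fill (1+3,7+0) = (4,7)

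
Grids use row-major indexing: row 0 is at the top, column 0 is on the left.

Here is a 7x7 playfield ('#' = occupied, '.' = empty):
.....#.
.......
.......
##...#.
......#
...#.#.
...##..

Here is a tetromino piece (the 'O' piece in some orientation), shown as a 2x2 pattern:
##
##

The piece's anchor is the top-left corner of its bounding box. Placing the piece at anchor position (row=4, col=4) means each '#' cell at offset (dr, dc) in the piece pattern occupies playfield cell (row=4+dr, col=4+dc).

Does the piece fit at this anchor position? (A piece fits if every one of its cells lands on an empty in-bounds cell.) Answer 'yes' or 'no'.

Answer: no

Derivation:
Check each piece cell at anchor (4, 4):
  offset (0,0) -> (4,4): empty -> OK
  offset (0,1) -> (4,5): empty -> OK
  offset (1,0) -> (5,4): empty -> OK
  offset (1,1) -> (5,5): occupied ('#') -> FAIL
All cells valid: no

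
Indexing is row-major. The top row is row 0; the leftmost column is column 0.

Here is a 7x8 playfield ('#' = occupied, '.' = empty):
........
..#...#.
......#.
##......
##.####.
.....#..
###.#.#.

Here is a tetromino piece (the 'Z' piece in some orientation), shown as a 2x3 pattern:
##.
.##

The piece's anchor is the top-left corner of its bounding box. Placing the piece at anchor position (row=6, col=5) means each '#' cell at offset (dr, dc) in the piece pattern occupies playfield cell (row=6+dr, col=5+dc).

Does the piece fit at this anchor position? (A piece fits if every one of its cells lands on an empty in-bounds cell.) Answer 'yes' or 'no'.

Check each piece cell at anchor (6, 5):
  offset (0,0) -> (6,5): empty -> OK
  offset (0,1) -> (6,6): occupied ('#') -> FAIL
  offset (1,1) -> (7,6): out of bounds -> FAIL
  offset (1,2) -> (7,7): out of bounds -> FAIL
All cells valid: no

Answer: no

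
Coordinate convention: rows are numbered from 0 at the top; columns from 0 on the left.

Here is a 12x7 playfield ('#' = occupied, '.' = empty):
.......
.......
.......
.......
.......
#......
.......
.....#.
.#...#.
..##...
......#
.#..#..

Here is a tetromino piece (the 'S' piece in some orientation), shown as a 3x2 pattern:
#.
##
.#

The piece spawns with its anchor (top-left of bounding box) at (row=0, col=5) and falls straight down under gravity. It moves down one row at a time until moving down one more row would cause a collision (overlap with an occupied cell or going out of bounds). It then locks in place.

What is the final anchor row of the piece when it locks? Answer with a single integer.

Answer: 5

Derivation:
Spawn at (row=0, col=5). Try each row:
  row 0: fits
  row 1: fits
  row 2: fits
  row 3: fits
  row 4: fits
  row 5: fits
  row 6: blocked -> lock at row 5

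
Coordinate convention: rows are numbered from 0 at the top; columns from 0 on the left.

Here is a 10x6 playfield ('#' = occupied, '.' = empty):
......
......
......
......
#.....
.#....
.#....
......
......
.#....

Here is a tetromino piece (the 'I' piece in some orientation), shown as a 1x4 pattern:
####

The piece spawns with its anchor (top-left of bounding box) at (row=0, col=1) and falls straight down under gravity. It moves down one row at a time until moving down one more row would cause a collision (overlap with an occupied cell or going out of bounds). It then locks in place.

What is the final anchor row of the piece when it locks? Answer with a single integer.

Answer: 4

Derivation:
Spawn at (row=0, col=1). Try each row:
  row 0: fits
  row 1: fits
  row 2: fits
  row 3: fits
  row 4: fits
  row 5: blocked -> lock at row 4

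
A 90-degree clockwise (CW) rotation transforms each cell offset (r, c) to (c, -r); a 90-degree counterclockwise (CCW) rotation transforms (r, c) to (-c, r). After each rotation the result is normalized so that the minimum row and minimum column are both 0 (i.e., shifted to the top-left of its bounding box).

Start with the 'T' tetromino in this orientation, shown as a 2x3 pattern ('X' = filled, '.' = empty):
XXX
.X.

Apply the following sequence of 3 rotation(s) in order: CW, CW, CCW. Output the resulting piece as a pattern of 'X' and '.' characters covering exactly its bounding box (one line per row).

Start:
XXX
.X.
After rotation 1 (CW):
.X
XX
.X
After rotation 2 (CW):
.X.
XXX
After rotation 3 (CCW):
.X
XX
.X

Answer: .X
XX
.X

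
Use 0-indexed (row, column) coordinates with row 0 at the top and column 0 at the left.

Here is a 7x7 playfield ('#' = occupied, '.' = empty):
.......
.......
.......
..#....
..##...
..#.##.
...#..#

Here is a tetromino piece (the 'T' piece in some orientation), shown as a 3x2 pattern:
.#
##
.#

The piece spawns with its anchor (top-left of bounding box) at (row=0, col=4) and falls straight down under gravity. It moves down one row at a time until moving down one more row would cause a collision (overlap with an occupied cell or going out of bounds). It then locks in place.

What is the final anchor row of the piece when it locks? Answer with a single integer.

Answer: 2

Derivation:
Spawn at (row=0, col=4). Try each row:
  row 0: fits
  row 1: fits
  row 2: fits
  row 3: blocked -> lock at row 2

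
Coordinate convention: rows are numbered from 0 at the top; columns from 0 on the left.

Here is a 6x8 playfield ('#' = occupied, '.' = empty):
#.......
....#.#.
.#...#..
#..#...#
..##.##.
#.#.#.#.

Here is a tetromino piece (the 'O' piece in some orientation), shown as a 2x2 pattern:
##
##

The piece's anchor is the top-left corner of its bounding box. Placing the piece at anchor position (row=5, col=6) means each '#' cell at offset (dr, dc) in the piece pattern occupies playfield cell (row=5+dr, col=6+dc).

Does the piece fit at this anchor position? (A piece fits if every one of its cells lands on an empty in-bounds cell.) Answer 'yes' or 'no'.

Answer: no

Derivation:
Check each piece cell at anchor (5, 6):
  offset (0,0) -> (5,6): occupied ('#') -> FAIL
  offset (0,1) -> (5,7): empty -> OK
  offset (1,0) -> (6,6): out of bounds -> FAIL
  offset (1,1) -> (6,7): out of bounds -> FAIL
All cells valid: no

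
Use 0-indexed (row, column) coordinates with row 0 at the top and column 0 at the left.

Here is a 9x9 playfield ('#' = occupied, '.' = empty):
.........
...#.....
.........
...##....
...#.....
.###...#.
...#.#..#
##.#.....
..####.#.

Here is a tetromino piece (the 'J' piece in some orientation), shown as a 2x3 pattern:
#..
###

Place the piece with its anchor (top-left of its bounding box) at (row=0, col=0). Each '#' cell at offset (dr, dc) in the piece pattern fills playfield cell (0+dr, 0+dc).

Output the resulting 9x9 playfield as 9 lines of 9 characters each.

Fill (0+0,0+0) = (0,0)
Fill (0+1,0+0) = (1,0)
Fill (0+1,0+1) = (1,1)
Fill (0+1,0+2) = (1,2)

Answer: #........
####.....
.........
...##....
...#.....
.###...#.
...#.#..#
##.#.....
..####.#.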